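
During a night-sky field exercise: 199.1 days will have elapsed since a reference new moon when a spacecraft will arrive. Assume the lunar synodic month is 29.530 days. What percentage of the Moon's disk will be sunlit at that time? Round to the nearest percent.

199.1 d spans 6 complete synodic months (6 × 29.530 = 177.18 d) plus 21.92 d.
The Moon has covered 21.92/29.530 of its cycle, so θ ≈ 360° × 21.92/29.530 = 267.2°.
Illuminated fraction = (1 − cos 267.2°)/2 = (1 − (-0.048))/2 ≈ 0.524, so 52%.

52%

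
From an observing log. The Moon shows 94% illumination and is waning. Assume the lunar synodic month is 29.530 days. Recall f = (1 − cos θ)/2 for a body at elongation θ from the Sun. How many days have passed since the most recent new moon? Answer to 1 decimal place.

17.1 days

From f = (1 − cos θ)/2: cos θ = 1 − 2×0.94 = -0.880; arccos → 151.6°.
Waning ⇒ past full, so θ = 360° − 151.6° = 208.4°.
Age = 29.530 × 208.4°/360° ≈ 17.09 days.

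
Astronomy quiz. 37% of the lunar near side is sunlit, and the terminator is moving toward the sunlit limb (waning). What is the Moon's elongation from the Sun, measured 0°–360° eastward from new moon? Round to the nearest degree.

285°

cos θ = 1 − 2f = 0.260, giving a principal value of 74.9°.
Waning ⇒ past full, so θ = 360° − 74.9° = 285.1°.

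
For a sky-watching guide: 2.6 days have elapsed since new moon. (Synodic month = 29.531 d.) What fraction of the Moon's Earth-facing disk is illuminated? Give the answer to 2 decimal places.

0.07

The Moon has covered 2.6/29.531 of its cycle, so θ ≈ 360° × 2.6/29.531 = 31.7°.
With cos θ = 0.851, the lit fraction is (1 − 0.851)/2 ≈ 0.075.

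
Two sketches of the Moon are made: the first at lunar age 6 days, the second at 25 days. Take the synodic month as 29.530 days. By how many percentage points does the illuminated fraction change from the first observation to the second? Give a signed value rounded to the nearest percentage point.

-14 percentage points

θ₁ = 360° × 6/29.530 = 73.1°, f₁ = (1 − cos θ₁)/2 = 0.355.
θ₂ = 360° × 25/29.530 = 304.8°, f₂ = (1 − cos θ₂)/2 = 0.215.
Change = f₂ − f₁ = -0.140 → -14 percentage points.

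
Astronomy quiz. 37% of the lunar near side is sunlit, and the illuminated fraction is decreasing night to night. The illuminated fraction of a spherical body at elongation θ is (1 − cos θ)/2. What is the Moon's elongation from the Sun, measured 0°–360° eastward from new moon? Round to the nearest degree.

From f = (1 − cos θ)/2: cos θ = 1 − 2×0.37 = 0.260; arccos → 74.9°.
Since the Moon is past full (waning), take the reflex angle: θ = 360° − 74.9° = 285.1°.

285°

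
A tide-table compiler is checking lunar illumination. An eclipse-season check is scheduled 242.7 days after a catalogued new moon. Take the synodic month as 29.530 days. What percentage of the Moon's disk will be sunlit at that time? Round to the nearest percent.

242.7/29.530 = 8.219 lunations, so 8 complete cycles and 6.46 d into the next.
The Moon has covered 6.46/29.530 of its cycle, so θ ≈ 360° × 6.46/29.530 = 78.8°.
With cos θ = 0.195, the lit fraction is (1 − 0.195)/2 ≈ 0.402, so 40%.

40%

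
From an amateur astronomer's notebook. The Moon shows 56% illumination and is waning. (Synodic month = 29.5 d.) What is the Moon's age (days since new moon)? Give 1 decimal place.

21.6 days

Invert f = (1 − cos θ)/2 to get cos θ = 1 − 2(0.56) = -0.120, hence θ₀ = arccos -0.120 = 96.9°.
Waning ⇒ past full, so θ = 360° − 96.9° = 263.1°.
At 360°/29.5 d per day, 263.1° corresponds to 21.56 days.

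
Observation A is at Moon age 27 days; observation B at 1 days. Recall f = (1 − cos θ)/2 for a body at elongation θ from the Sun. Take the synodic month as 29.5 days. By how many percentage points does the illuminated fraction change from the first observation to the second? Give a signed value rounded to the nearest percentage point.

First observation: θ = 360°·27/29.5 = 329.5°, so f = 0.069.
Second observation: θ = 12.2°, f = 0.011.
Δf = 0.011 − 0.069 = -0.058, i.e. -6 pp.

-6 percentage points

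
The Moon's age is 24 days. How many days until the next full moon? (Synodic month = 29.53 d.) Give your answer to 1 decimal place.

20.3 days

Full moon is 0.5 of the way through the cycle: age 0.5 × 29.53 = 14.765 d.
Already past this cycle's full moon; the next is at 14.765 + 29.53 = 44.295 d, so 44.295 − 24 = 20.295 days.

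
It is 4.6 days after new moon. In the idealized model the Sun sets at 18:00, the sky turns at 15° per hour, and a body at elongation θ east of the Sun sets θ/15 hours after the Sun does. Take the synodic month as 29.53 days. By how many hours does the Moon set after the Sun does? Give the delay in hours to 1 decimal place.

3.7 h

Phase angle: θ = 360°·(4.6 d)/(29.53 d) = 56.1°.
At 15° of sky rotation per hour, 56.1° corresponds to a 3.74 h lag.
So the Moon sets 3.74 h after the Sun.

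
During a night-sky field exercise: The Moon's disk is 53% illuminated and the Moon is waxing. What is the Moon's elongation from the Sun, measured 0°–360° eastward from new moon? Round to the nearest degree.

Invert f = (1 − cos θ)/2 to get cos θ = 1 − 2(0.53) = -0.060, hence θ₀ = arccos -0.060 = 93.4°.
Before full moon the principal value applies: θ = 93.4°.

93°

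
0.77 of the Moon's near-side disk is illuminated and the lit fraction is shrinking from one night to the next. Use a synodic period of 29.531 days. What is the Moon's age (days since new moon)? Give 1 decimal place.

cos θ = 1 − 2f = -0.540, giving a principal value of 122.7°.
Since the Moon is past full (waning), take the reflex angle: θ = 360° − 122.7° = 237.3°.
That fraction of the synodic month is 237.3/360 × 29.531 d ≈ 19.47 d.

19.5 days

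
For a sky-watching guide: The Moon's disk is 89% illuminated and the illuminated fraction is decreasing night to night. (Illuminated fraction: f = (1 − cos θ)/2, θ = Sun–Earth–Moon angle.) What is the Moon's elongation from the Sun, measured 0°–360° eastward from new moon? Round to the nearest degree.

219°

From f = (1 − cos θ)/2: cos θ = 1 − 2×0.89 = -0.780; arccos → 141.3°.
Waning ⇒ past full, so θ = 360° − 141.3° = 218.7°.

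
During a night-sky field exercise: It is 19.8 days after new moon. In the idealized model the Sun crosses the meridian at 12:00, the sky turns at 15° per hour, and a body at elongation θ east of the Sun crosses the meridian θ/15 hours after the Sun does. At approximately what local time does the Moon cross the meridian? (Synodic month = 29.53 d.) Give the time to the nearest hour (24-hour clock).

Elongation θ = 360° × 19.8/29.53 ≈ 241.4°.
The Moon trails the Sun by θ/15 = 241.4/15 ≈ 16.09 hours.
12:00 + 16.09 h ≈ 04:06 → 04:00 to the nearest hour.

04:00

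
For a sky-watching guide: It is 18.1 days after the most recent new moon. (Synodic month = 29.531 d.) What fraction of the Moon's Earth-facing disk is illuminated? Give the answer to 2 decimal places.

The Moon has covered 18.1/29.531 of its cycle, so θ ≈ 360° × 18.1/29.531 = 220.6°.
Illuminated fraction = (1 − cos 220.6°)/2 = (1 − (-0.759))/2 ≈ 0.879.

0.88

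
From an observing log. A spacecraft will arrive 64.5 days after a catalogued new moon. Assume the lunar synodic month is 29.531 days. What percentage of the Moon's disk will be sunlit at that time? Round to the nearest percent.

30%

64.5 d spans 2 complete synodic months (2 × 29.531 = 59.06 d) plus 5.44 d.
Elongation θ = 360° × 5.44/29.531 ≈ 66.3°.
Illuminated fraction = (1 − cos 66.3°)/2 = (1 − 0.402)/2 ≈ 0.299, so 30%.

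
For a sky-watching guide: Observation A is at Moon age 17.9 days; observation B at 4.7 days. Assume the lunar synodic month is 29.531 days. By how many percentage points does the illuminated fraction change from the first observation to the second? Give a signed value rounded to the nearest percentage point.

First observation: θ = 360°·17.9/29.531 = 218.2°, so f = 0.893.
Second observation: θ = 57.3°, f = 0.230.
Δf = 0.230 − 0.893 = -0.663, i.e. -66 pp.

-66 percentage points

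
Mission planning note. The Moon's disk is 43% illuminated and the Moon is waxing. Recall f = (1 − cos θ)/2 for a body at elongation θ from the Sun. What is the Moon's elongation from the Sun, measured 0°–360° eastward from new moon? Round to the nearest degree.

82°

cos θ = 1 − 2f = 0.140, giving a principal value of 82.0°.
Waxing ⇒ before full, so θ = 82.0°.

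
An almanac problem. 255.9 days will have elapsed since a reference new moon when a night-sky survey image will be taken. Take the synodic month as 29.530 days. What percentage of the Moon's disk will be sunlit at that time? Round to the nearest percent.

255.9/29.530 = 8.666 lunations, so 8 complete cycles and 19.66 d into the next.
The Moon has covered 19.66/29.530 of its cycle, so θ ≈ 360° × 19.66/29.530 = 239.7°.
cos 239.7° = (-0.505), so f = (1 − (-0.505))/2 = 0.752, so 75%.

75%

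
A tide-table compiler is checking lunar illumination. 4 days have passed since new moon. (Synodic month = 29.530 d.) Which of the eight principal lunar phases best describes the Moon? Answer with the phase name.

θ ≈ 360° × 4/29.530 = 49°, which falls in the waxing crescent sector.

waxing crescent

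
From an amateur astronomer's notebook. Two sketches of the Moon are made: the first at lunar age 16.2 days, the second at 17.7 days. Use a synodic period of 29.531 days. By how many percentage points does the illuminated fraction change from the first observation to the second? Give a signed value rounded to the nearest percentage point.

θ₁ = 360° × 16.2/29.531 = 197.5°, f₁ = (1 − cos θ₁)/2 = 0.977.
θ₂ = 360° × 17.7/29.531 = 215.8°, f₂ = (1 − cos θ₂)/2 = 0.906.
Change = f₂ − f₁ = -0.071 → -7 percentage points.

-7 pp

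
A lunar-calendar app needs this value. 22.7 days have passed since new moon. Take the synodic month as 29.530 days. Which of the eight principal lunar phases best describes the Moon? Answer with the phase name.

last quarter

At 22.7/29.530 of the cycle, θ ≈ 277° — the last quarter range.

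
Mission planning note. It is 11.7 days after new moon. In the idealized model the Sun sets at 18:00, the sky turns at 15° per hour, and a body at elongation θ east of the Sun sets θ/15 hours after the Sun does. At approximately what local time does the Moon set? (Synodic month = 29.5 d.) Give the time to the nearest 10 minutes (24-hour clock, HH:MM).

The Moon has covered 11.7/29.5 of its cycle, so θ ≈ 360° × 11.7/29.5 = 142.8°.
At 15° of sky rotation per hour, 142.8° corresponds to a 9.52 h lag.
18:00 + 9.519 h ≈ 03:31 → 03:30 to the nearest ten minutes.

03:30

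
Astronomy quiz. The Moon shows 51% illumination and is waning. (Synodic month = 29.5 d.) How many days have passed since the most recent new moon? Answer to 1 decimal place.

Invert f = (1 − cos θ)/2 to get cos θ = 1 − 2(0.51) = -0.020, hence θ₀ = arccos -0.020 = 91.1°.
A waning Moon lies in 180°–360°, so θ = 360° − 91.1° = 268.9°.
At 360°/29.5 d per day, 268.9° corresponds to 22.03 days.

22.0 days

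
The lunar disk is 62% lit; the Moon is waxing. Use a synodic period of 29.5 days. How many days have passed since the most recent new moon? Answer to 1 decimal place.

8.5 days

Invert f = (1 − cos θ)/2 to get cos θ = 1 − 2(0.62) = -0.240, hence θ₀ = arccos -0.240 = 103.9°.
Before full moon the principal value applies: θ = 103.9°.
Age = 29.5 × 103.9°/360° ≈ 8.51 days.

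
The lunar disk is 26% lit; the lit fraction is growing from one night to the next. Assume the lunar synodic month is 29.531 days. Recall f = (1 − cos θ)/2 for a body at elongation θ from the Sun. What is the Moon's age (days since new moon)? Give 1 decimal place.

5.0 days

cos θ = 1 − 2f = 0.480, giving a principal value of 61.3°.
Before full moon the principal value applies: θ = 61.3°.
Age = 29.531 × 61.3°/360° ≈ 5.03 days.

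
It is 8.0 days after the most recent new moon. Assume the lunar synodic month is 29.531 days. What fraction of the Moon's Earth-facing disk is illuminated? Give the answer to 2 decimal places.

Elongation θ = 360° × 8.0/29.531 ≈ 97.5°.
Illuminated fraction = (1 − cos 97.5°)/2 = (1 − (-0.131))/2 ≈ 0.565.

0.57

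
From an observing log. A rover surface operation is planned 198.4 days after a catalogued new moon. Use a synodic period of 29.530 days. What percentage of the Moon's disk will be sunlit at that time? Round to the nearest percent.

198.4/29.530 = 6.719 lunations, so 6 complete cycles and 21.22 d into the next.
Elongation θ = 360° × 21.22/29.530 ≈ 258.7°.
With cos θ = (-0.196), the lit fraction is (1 − (-0.196))/2 ≈ 0.598, so 60%.

60%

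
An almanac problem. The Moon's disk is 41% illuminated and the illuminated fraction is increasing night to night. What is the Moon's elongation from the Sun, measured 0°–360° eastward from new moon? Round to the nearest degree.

cos θ = 1 − 2f = 0.180, giving a principal value of 79.6°.
Before full moon the principal value applies: θ = 79.6°.

80°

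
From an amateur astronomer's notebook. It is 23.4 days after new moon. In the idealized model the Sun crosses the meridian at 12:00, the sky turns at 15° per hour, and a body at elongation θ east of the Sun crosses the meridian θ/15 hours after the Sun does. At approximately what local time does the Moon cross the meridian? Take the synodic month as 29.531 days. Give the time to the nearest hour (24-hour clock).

The Moon has covered 23.4/29.531 of its cycle, so θ ≈ 360° × 23.4/29.531 = 285.3°.
At 15° of sky rotation per hour, 285.3° corresponds to a 19.02 h lag.
12:00 + 19.02 h ≈ 07:01 → 07:00 to the nearest hour.

07:00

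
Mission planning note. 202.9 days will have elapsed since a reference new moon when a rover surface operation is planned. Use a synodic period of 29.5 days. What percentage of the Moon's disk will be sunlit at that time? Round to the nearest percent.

Reduce mod P: 202.9 − 6×29.5 = 25.90 d into the current lunation.
The Moon has covered 25.90/29.5 of its cycle, so θ ≈ 360° × 25.90/29.5 = 316.1°.
cos 316.1° = 0.720, so f = (1 − 0.720)/2 = 0.140, so 14%.

14%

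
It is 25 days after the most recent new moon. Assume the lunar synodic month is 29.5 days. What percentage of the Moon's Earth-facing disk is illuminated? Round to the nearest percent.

The Moon has covered 25/29.5 of its cycle, so θ ≈ 360° × 25/29.5 = 305.1°.
cos 305.1° = 0.575, so f = (1 − 0.575)/2 = 0.213, so 21%.

21%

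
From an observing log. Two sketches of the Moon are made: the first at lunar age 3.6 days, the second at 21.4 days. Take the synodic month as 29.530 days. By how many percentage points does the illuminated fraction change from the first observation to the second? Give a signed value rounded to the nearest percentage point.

+44 pp

First observation: θ = 360°·3.6/29.530 = 43.9°, so f = 0.140.
Second observation: θ = 260.9°, f = 0.579.
Δf = 0.579 − 0.140 = +0.440, i.e. +44 pp.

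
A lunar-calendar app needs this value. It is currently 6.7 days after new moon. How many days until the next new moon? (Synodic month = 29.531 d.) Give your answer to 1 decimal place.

One full lunation from the last new moon is 29.531 d; remaining = 29.531 − 6.7 = 22.831 d.

22.8 days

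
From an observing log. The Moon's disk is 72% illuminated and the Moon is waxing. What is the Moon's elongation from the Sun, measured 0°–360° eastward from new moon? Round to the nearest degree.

116°

Invert f = (1 − cos θ)/2 to get cos θ = 1 − 2(0.72) = -0.440, hence θ₀ = arccos -0.440 = 116.1°.
Before full moon the principal value applies: θ = 116.1°.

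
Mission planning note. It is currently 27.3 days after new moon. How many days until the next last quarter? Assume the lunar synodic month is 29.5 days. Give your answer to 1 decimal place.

Last quarter is 0.75 of the way through the cycle: age 0.75 × 29.5 = 22.125 d.
This lunation's last quarter (22.125 d) has passed, so add one period: 51.625 − 27.3 = 24.325 days.

24.3 days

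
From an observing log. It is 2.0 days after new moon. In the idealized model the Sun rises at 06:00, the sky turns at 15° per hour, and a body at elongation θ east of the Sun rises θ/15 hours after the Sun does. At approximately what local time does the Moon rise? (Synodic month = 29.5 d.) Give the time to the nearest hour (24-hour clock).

08:00

Elongation θ = 360° × 2.0/29.5 ≈ 24.4°.
Delay after the Sun = 24.4° / (15°/h) ≈ 1.63 h.
06:00 + 1.63 h ≈ 07:38 → 08:00 to the nearest hour.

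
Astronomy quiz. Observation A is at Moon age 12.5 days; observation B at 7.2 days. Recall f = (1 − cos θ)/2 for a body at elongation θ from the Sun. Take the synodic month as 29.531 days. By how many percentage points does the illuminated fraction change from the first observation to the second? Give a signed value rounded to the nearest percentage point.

-46 percentage points

θ₁ = 360° × 12.5/29.531 = 152.4°, f₁ = (1 − cos θ₁)/2 = 0.943.
θ₂ = 360° × 7.2/29.531 = 87.8°, f₂ = (1 − cos θ₂)/2 = 0.481.
Change = f₂ − f₁ = -0.462 → -46 percentage points.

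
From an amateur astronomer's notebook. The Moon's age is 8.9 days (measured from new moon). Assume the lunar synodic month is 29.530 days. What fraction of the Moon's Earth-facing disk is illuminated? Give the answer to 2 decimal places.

Elongation θ = 360° × 8.9/29.530 ≈ 108.5°.
With cos θ = (-0.317), the lit fraction is (1 − (-0.317))/2 ≈ 0.659.

0.66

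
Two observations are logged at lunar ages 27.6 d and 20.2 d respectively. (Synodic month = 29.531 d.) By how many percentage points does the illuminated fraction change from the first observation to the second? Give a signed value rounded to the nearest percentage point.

+66 pp

First observation: θ = 360°·27.6/29.531 = 336.5°, so f = 0.042.
Second observation: θ = 246.2°, f = 0.701.
Δf = 0.701 − 0.042 = +0.660, i.e. +66 pp.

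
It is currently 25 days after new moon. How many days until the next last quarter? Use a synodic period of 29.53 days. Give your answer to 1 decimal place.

Last quarter is 0.75 of the way through the cycle: age 0.75 × 29.53 = 22.148 d.
Already past this cycle's last quarter; the next is at 22.148 + 29.53 = 51.678 d, so 51.678 − 25 = 26.678 days.

26.7 days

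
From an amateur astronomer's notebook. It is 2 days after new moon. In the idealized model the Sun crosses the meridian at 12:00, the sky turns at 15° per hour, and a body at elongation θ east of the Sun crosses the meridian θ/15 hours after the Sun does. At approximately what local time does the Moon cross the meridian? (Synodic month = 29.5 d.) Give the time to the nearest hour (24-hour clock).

14:00

The Moon has covered 2/29.5 of its cycle, so θ ≈ 360° × 2/29.5 = 24.4°.
The Moon trails the Sun by θ/15 = 24.4/15 ≈ 1.63 hours.
12:00 + 1.63 h ≈ 13:38 → 14:00 to the nearest hour.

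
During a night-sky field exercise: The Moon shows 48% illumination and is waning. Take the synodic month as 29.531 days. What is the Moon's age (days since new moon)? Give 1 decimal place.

Invert f = (1 − cos θ)/2 to get cos θ = 1 − 2(0.48) = 0.040, hence θ₀ = arccos 0.040 = 87.7°.
Waning ⇒ past full, so θ = 360° − 87.7° = 272.3°.
Age = 29.531 × 272.3°/360° ≈ 22.34 days.

22.3 days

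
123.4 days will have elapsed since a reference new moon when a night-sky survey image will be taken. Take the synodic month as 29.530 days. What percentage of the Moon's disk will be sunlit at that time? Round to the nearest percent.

123.4/29.530 = 4.179 lunations, so 4 complete cycles and 5.28 d into the next.
Phase angle: θ = 360°·(5.28 d)/(29.530 d) = 64.4°.
With cos θ = 0.433, the lit fraction is (1 − 0.433)/2 ≈ 0.284, so 28%.

28%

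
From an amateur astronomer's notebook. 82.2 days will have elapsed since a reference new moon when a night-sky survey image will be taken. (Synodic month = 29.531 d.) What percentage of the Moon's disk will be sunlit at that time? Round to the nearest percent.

40%

82.2 d spans 2 complete synodic months (2 × 29.531 = 59.06 d) plus 23.14 d.
Phase angle: θ = 360°·(23.14 d)/(29.531 d) = 282.1°.
Illuminated fraction = (1 − cos 282.1°)/2 = (1 − 0.209)/2 ≈ 0.395, so 40%.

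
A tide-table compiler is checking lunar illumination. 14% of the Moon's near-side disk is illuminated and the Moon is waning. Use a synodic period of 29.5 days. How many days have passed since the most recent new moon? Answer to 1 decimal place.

25.9 days

cos θ = 1 − 2f = 0.720, giving a principal value of 43.9°.
Waning ⇒ past full, so θ = 360° − 43.9° = 316.1°.
Age = 29.5 × 316.1°/360° ≈ 25.90 days.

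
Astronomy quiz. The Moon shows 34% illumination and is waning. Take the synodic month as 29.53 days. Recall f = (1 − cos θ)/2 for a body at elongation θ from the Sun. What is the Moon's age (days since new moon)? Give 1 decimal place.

23.7 days

From f = (1 − cos θ)/2: cos θ = 1 − 2×0.34 = 0.320; arccos → 71.3°.
A waning Moon lies in 180°–360°, so θ = 360° − 71.3° = 288.7°.
Age = 29.53 × 288.7°/360° ≈ 23.68 days.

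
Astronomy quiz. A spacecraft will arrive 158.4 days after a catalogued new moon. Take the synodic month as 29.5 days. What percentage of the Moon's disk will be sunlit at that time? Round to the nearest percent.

84%

Reduce mod P: 158.4 − 5×29.5 = 10.90 d into the current lunation.
Elongation θ = 360° × 10.90/29.5 ≈ 133.0°.
Illuminated fraction = (1 − cos 133.0°)/2 = (1 − (-0.682))/2 ≈ 0.841, so 84%.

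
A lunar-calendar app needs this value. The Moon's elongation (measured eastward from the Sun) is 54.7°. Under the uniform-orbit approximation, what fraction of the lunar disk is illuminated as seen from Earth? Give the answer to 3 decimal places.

0.211

Half-versine of 54.7°: (1 − 0.578)/2 = 0.211.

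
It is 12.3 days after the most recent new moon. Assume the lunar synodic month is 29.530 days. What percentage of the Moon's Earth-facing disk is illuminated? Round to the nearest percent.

The Moon has covered 12.3/29.530 of its cycle, so θ ≈ 360° × 12.3/29.530 = 149.9°.
With cos θ = (-0.866), the lit fraction is (1 − (-0.866))/2 ≈ 0.933, so 93%.

93%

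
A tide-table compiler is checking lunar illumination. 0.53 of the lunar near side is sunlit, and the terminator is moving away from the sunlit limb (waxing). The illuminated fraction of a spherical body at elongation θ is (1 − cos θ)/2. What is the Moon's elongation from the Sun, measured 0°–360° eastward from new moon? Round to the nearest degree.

cos θ = 1 − 2f = -0.060, giving a principal value of 93.4°.
The Moon is waxing (0°–180°), so θ = 93.4° directly.

93°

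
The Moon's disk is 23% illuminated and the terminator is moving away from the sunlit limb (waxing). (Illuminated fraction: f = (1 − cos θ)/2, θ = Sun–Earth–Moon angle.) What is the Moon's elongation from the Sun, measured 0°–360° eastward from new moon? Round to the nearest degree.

From f = (1 − cos θ)/2: cos θ = 1 − 2×0.23 = 0.540; arccos → 57.3°.
Waxing ⇒ before full, so θ = 57.3°.

57°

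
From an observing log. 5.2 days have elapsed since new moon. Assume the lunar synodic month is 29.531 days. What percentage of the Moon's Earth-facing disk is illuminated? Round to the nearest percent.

28%

Elongation θ = 360° × 5.2/29.531 ≈ 63.4°.
With cos θ = 0.448, the lit fraction is (1 − 0.448)/2 ≈ 0.276, so 28%.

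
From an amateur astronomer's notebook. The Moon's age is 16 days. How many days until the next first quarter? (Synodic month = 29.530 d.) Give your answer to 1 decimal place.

20.9 days

First quarter occurs at elongation 90°, i.e. at age 29.530 × 90/360 = 7.383 d.
Already past this cycle's first quarter; the next is at 7.383 + 29.530 = 36.913 d, so 36.913 − 16 = 20.913 days.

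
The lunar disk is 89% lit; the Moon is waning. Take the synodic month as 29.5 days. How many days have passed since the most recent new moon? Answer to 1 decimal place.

17.9 days

Invert f = (1 − cos θ)/2 to get cos θ = 1 − 2(0.89) = -0.780, hence θ₀ = arccos -0.780 = 141.3°.
A waning Moon lies in 180°–360°, so θ = 360° − 141.3° = 218.7°.
Age = 29.5 × 218.7°/360° ≈ 17.92 days.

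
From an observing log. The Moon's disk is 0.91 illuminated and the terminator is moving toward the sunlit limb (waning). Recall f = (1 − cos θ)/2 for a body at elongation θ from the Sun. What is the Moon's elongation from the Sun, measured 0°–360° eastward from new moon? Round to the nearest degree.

Invert f = (1 − cos θ)/2 to get cos θ = 1 − 2(0.91) = -0.820, hence θ₀ = arccos -0.820 = 145.1°.
A waning Moon lies in 180°–360°, so θ = 360° − 145.1° = 214.9°.

215°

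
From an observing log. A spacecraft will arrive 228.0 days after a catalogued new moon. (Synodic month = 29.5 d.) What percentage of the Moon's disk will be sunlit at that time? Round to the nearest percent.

Reduce mod P: 228.0 − 7×29.5 = 21.50 d into the current lunation.
Elongation θ = 360° × 21.50/29.5 ≈ 262.4°.
With cos θ = (-0.133), the lit fraction is (1 − (-0.133))/2 ≈ 0.566, so 57%.

57%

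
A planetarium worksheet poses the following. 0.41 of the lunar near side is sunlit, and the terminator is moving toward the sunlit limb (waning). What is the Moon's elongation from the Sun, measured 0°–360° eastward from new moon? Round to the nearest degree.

280°

Invert f = (1 − cos θ)/2 to get cos θ = 1 − 2(0.41) = 0.180, hence θ₀ = arccos 0.180 = 79.6°.
Waning ⇒ past full, so θ = 360° − 79.6° = 280.4°.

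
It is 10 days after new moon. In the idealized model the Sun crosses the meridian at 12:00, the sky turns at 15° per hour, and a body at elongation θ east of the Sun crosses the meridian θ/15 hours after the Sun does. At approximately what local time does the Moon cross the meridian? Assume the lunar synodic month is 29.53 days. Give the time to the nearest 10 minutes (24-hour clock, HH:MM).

Phase angle: θ = 360°·(10 d)/(29.53 d) = 121.9°.
The Moon trails the Sun by θ/15 = 121.9/15 ≈ 8.13 hours.
12:00 + 8.127 h ≈ 20:08 → 20:10 to the nearest ten minutes.

20:10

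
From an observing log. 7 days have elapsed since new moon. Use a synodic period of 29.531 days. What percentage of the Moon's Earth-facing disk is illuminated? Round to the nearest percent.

Elongation θ = 360° × 7/29.531 ≈ 85.3°.
cos 85.3° = 0.081, so f = (1 − 0.081)/2 = 0.459, so 46%.

46%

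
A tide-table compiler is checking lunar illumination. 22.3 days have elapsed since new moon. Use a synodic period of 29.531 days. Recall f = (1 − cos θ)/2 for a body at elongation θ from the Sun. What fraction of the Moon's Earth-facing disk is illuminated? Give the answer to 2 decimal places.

0.48

Elongation θ = 360° × 22.3/29.531 ≈ 271.8°.
cos 271.8° = 0.032, so f = (1 − 0.032)/2 = 0.484.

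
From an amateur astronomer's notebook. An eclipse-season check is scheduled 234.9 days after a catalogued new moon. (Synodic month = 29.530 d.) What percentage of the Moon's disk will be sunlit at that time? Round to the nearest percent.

2%

234.9/29.530 = 7.955 lunations, so 7 complete cycles and 28.19 d into the next.
The Moon has covered 28.19/29.530 of its cycle, so θ ≈ 360° × 28.19/29.530 = 343.7°.
Illuminated fraction = (1 − cos 343.7°)/2 = (1 − 0.960)/2 ≈ 0.020, so 2%.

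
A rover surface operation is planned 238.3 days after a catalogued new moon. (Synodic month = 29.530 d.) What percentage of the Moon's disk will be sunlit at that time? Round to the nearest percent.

Reduce mod P: 238.3 − 8×29.530 = 2.06 d into the current lunation.
The Moon has covered 2.06/29.530 of its cycle, so θ ≈ 360° × 2.06/29.530 = 25.1°.
Illuminated fraction = (1 − cos 25.1°)/2 = (1 − 0.905)/2 ≈ 0.047, so 5%.

5%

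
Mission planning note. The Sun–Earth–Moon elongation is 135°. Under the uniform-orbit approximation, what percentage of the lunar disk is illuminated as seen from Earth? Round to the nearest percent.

85%

f = (1 − cos 135°)/2 = (1 − (-0.707))/2 ≈ 0.854, i.e. 85%.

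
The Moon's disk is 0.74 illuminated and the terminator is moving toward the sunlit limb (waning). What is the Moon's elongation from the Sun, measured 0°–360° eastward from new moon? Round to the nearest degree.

Invert f = (1 − cos θ)/2 to get cos θ = 1 − 2(0.74) = -0.480, hence θ₀ = arccos -0.480 = 118.7°.
Waning ⇒ past full, so θ = 360° − 118.7° = 241.3°.

241°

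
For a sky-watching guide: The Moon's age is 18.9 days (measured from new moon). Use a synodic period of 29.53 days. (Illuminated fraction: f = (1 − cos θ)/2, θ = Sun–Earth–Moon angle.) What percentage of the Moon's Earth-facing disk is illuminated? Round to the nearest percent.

82%

Phase angle: θ = 360°·(18.9 d)/(29.53 d) = 230.4°.
Illuminated fraction = (1 − cos 230.4°)/2 = (1 − (-0.637))/2 ≈ 0.819, so 82%.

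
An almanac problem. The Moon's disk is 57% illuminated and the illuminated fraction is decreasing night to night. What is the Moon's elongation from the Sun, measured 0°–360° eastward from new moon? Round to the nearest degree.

From f = (1 − cos θ)/2: cos θ = 1 − 2×0.57 = -0.140; arccos → 98.0°.
Since the Moon is past full (waning), take the reflex angle: θ = 360° − 98.0° = 262.0°.

262°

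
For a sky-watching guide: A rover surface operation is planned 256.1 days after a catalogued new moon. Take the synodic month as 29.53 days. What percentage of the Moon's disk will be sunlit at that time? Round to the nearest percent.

Reduce mod P: 256.1 − 8×29.53 = 19.86 d into the current lunation.
Phase angle: θ = 360°·(19.86 d)/(29.53 d) = 242.1°.
cos 242.1° = (-0.468), so f = (1 − (-0.468))/2 = 0.734, so 73%.

73%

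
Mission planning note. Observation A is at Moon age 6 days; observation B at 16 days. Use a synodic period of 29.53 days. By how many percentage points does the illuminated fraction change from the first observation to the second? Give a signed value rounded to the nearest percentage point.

First observation: θ = 360°·6/29.53 = 73.1°, so f = 0.355.
Second observation: θ = 195.1°, f = 0.983.
Δf = 0.983 − 0.355 = +0.628, i.e. +63 pp.

+63 percentage points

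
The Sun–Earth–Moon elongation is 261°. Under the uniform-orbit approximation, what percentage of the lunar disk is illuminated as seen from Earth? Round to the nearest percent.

cos 261° = (-0.156), so f = (1 − (-0.156))/2 = 0.578, i.e. 58%.

58%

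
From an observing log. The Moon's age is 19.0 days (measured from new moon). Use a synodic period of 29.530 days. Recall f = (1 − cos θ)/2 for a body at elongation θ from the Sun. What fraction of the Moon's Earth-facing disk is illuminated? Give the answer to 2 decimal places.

0.81

The Moon has covered 19.0/29.530 of its cycle, so θ ≈ 360° × 19.0/29.530 = 231.6°.
Illuminated fraction = (1 − cos 231.6°)/2 = (1 − (-0.621))/2 ≈ 0.810.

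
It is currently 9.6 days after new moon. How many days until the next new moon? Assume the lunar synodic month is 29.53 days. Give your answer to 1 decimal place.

The next new moon completes the synodic month: 29.53 − 9.6 = 19.930 days.

19.9 days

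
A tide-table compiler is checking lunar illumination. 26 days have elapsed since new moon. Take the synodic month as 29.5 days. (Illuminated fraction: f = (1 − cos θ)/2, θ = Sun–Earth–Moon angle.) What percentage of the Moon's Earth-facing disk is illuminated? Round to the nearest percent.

The Moon has covered 26/29.5 of its cycle, so θ ≈ 360° × 26/29.5 = 317.3°.
Illuminated fraction = (1 − cos 317.3°)/2 = (1 − 0.735)/2 ≈ 0.133, so 13%.

13%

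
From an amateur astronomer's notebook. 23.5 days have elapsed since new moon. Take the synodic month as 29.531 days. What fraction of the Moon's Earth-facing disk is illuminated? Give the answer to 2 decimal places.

The Moon has covered 23.5/29.531 of its cycle, so θ ≈ 360° × 23.5/29.531 = 286.5°.
cos 286.5° = 0.284, so f = (1 − 0.284)/2 = 0.358.

0.36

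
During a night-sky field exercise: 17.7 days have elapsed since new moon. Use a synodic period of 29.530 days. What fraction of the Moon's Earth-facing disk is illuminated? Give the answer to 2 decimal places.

0.91

Elongation θ = 360° × 17.7/29.530 ≈ 215.8°.
Illuminated fraction = (1 − cos 215.8°)/2 = (1 − (-0.811))/2 ≈ 0.906.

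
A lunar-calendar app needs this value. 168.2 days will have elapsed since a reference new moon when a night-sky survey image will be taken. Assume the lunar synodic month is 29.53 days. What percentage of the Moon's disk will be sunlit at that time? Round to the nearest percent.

Reduce mod P: 168.2 − 5×29.53 = 20.55 d into the current lunation.
The Moon has covered 20.55/29.53 of its cycle, so θ ≈ 360° × 20.55/29.53 = 250.5°.
With cos θ = (-0.333), the lit fraction is (1 − (-0.333))/2 ≈ 0.667, so 67%.

67%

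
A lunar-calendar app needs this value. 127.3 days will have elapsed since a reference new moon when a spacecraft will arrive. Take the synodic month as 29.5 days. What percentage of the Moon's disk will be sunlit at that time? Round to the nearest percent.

Reduce mod P: 127.3 − 4×29.5 = 9.30 d into the current lunation.
Phase angle: θ = 360°·(9.30 d)/(29.5 d) = 113.5°.
Illuminated fraction = (1 − cos 113.5°)/2 = (1 − (-0.399))/2 ≈ 0.699, so 70%.

70%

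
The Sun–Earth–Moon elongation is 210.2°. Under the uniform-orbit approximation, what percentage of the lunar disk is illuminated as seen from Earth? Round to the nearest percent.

93%

Half-versine of 210.2°: (1 − (-0.864))/2 = 0.932, i.e. 93%.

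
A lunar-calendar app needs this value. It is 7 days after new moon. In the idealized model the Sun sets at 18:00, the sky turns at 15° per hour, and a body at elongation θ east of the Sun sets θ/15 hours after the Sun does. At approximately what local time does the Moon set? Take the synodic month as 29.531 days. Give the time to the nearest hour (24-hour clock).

Phase angle: θ = 360°·(7 d)/(29.531 d) = 85.3°.
Delay after the Sun = 85.3° / (15°/h) ≈ 5.69 h.
18:00 + 5.69 h ≈ 23:41 → 00:00 to the nearest hour.

00:00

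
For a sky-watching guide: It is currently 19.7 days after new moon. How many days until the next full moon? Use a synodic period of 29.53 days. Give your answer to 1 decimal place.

Full moon is 0.5 of the way through the cycle: age 0.5 × 29.53 = 14.765 d.
This lunation's full moon (14.765 d) has passed, so add one period: 44.295 − 19.7 = 24.595 days.

24.6 days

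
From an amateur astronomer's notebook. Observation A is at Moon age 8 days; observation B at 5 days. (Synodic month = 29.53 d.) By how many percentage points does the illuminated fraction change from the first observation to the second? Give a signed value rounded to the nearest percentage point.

-31 pp

First observation: θ = 360°·8/29.53 = 97.5°, so f = 0.566.
Second observation: θ = 61.0°, f = 0.257.
Δf = 0.257 − 0.566 = -0.308, i.e. -31 pp.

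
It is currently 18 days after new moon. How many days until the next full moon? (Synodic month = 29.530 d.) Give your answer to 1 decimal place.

26.3 days

Full moon is 0.5 of the way through the cycle: age 0.5 × 29.530 = 14.765 d.
Already past this cycle's full moon; the next is at 14.765 + 29.530 = 44.295 d, so 44.295 − 18 = 26.295 days.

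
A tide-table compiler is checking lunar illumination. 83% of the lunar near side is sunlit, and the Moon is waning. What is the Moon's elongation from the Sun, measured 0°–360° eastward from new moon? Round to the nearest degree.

Invert f = (1 − cos θ)/2 to get cos θ = 1 − 2(0.83) = -0.660, hence θ₀ = arccos -0.660 = 131.3°.
Since the Moon is past full (waning), take the reflex angle: θ = 360° − 131.3° = 228.7°.

229°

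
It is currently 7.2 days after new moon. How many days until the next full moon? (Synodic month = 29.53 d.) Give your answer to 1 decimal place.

Full moon is 0.5 of the way through the cycle: age 0.5 × 29.53 = 14.765 d.
So 7.565 days remain (14.765 − 7.2).

7.6 days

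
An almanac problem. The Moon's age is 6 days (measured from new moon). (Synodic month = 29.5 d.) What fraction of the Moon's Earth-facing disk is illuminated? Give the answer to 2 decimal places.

The Moon has covered 6/29.5 of its cycle, so θ ≈ 360° × 6/29.5 = 73.2°.
cos 73.2° = 0.289, so f = (1 − 0.289)/2 = 0.356.

0.36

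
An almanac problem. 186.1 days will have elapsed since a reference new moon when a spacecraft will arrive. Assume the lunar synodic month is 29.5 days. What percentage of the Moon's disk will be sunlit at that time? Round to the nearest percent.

68%

186.1 d spans 6 complete synodic months (6 × 29.5 = 177.00 d) plus 9.10 d.
The Moon has covered 9.10/29.5 of its cycle, so θ ≈ 360° × 9.10/29.5 = 111.1°.
With cos θ = (-0.359), the lit fraction is (1 − (-0.359))/2 ≈ 0.680, so 68%.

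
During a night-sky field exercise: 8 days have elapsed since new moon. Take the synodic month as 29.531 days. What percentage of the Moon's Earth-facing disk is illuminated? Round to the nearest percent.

57%

Phase angle: θ = 360°·(8 d)/(29.531 d) = 97.5°.
cos 97.5° = (-0.131), so f = (1 − (-0.131))/2 = 0.565, so 57%.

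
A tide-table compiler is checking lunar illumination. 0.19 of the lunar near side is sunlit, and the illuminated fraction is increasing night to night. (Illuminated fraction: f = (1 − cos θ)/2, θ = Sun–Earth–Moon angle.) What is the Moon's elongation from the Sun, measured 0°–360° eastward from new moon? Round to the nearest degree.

cos θ = 1 − 2f = 0.620, giving a principal value of 51.7°.
Waxing ⇒ before full, so θ = 51.7°.

52°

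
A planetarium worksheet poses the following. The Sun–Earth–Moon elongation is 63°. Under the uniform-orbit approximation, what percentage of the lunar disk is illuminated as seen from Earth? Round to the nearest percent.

27%

cos 63° = 0.454, so f = (1 − 0.454)/2 = 0.273, i.e. 27%.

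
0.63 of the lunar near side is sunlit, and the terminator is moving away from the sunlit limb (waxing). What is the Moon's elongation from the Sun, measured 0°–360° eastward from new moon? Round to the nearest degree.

105°

From f = (1 − cos θ)/2: cos θ = 1 − 2×0.63 = -0.260; arccos → 105.1°.
The Moon is waxing (0°–180°), so θ = 105.1° directly.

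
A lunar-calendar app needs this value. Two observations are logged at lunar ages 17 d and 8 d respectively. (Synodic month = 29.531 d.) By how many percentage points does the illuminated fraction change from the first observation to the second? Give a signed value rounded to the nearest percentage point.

-38 pp

θ₁ = 360° × 17/29.531 = 207.2°, f₁ = (1 − cos θ₁)/2 = 0.945.
θ₂ = 360° × 8/29.531 = 97.5°, f₂ = (1 − cos θ₂)/2 = 0.565.
Change = f₂ − f₁ = -0.379 → -38 percentage points.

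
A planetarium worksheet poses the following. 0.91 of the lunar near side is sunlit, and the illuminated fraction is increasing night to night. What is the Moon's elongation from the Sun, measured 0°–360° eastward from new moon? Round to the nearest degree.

145°

cos θ = 1 − 2f = -0.820, giving a principal value of 145.1°.
Waxing ⇒ before full, so θ = 145.1°.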